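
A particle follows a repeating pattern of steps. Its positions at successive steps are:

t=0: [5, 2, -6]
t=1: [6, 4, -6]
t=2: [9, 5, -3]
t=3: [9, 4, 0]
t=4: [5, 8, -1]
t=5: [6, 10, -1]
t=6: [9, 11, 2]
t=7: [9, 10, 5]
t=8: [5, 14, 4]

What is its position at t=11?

Step-to-step displacements: [+1, +2, +0], [+3, +1, +3], [+0, -1, +3], [-4, +4, -1], [+1, +2, +0], [+3, +1, +3], [+0, -1, +3], [-4, +4, -1] — a repeating cycle of length 4.
step 9: apply [+1, +2, +0] → [6, 16, 4]
step 10: apply [+3, +1, +3] → [9, 17, 7]
step 11: apply [+0, -1, +3] → [9, 16, 10]

[9, 16, 10]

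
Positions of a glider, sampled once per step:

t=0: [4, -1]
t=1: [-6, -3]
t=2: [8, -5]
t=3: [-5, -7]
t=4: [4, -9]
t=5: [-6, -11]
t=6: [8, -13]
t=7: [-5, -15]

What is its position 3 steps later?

[8, -21]

The first coordinate repeats the cycle [4, -6, 8, -5] with period 4; step 10 mod 4 = 2, giving 8.
The second coordinate changes by -2 each step, so at step 10 it is -1 + 10·(-2) = -21.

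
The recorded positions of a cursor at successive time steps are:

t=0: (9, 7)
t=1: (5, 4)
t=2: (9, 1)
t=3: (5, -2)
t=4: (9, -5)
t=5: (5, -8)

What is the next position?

First: cycles through 9, 5 every 2 steps. Step 6 lands at position 0 of the cycle → 9.
Second: linear, -3 per step → -11 at step 6.

(9, -11)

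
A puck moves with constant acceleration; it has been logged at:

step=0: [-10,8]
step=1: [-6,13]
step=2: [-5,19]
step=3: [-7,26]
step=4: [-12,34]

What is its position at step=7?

First differences are [+4,+5], [+1,+6], [-2,+7], [-5,+8]; their common second difference is [-3,+1] (constant acceleration).
step 5: [-12,34] + [-8,+9] → [-20,43]
step 6: [-20,43] + [-11,+10] → [-31,53]
step 7: [-31,53] + [-14,+11] → [-45,64]

[-45,64]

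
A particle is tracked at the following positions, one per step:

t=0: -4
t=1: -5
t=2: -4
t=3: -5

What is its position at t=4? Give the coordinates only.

-4

Consecutive displacements -1, +1, -1 scale by a factor of -1 each step.
step 4: -5 + 1 → -4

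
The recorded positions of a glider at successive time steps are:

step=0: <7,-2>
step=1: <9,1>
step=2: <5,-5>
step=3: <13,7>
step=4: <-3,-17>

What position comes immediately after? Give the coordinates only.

<29,31>

Step-to-step displacements: <+2,+3>, <-4,-6>, <+8,+12>, <-16,-24>; each is -2× the previous.
step 5: <-3,-17> + <+32,+48> → <29,31>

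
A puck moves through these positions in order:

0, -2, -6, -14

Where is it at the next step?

-30

The jumps are -2, -4, -8 — a geometric progression with ratio 2.
step 4: -14 − 16 → -30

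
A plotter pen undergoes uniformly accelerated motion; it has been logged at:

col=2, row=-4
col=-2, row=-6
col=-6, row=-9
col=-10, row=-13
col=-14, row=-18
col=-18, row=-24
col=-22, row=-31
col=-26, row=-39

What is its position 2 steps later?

col=-34, row=-58

Taking differences between consecutive positions: (-4,-2), (-4,-3), (-4,-4), (-4,-5), (-4,-6), (-4,-7), (-4,-8). These grow by (+0,-1) each step.
step 8: col=-26, row=-39 + (-4,-9) → col=-30, row=-48
step 9: col=-30, row=-48 + (-4,-10) → col=-34, row=-58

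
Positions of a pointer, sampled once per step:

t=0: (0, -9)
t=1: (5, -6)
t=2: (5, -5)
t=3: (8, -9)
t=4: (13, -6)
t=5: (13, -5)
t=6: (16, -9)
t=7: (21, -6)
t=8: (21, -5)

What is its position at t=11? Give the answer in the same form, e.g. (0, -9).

(29, -5)

Differencing gives (+5, +3), (+0, +1), (+3, -4), (+5, +3), (+0, +1), (+3, -4), (+5, +3), (+0, +1). This is the pattern (+5, +3), (+0, +1), (+3, -4) repeated.
step 9: apply (+3, -4) → (24, -9)
step 10: apply (+5, +3) → (29, -6)
step 11: apply (+0, +1) → (29, -5)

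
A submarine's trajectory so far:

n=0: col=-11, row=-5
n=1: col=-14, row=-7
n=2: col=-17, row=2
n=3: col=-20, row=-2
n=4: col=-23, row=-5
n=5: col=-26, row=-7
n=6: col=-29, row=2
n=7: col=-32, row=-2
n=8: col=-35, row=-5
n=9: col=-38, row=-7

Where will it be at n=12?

col=-47, row=-5

Col: linear, -3 per step → -47 at step 12.
Row: cycles through -5, -7, 2, -2 every 4 steps. Step 12 lands at position 0 of the cycle → -5.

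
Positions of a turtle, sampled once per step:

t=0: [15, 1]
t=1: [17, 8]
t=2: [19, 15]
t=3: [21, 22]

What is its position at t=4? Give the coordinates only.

[23, 29]

The position changes by [+2, +7] every step.
step 4: [21, 22] + [+2, +7] → [23, 29]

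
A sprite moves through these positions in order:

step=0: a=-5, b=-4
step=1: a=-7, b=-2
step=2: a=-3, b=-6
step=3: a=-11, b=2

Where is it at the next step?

a=5, b=-14

The jumps are (-2, +2), (+4, -4), (-8, +8) — a geometric progression with ratio -2.
step 4: a=-11, b=2 + (+16, -16) → a=5, b=-14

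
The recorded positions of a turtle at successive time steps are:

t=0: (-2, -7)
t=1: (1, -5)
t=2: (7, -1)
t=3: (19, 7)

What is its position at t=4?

The jumps are (+3, +2), (+6, +4), (+12, +8) — a geometric progression with ratio 2.
step 4: (19, 7) + (+24, +16) → (43, 23)

(43, 23)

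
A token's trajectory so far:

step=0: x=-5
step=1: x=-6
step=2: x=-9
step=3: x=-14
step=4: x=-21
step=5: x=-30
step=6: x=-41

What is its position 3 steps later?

Successive displacements: -1, -3, -5, -7, -9, -11 — each changes by -2.
step 7: -41 − 13 → x=-54
step 8: -54 − 15 → x=-69
step 9: -69 − 17 → x=-86

x=-86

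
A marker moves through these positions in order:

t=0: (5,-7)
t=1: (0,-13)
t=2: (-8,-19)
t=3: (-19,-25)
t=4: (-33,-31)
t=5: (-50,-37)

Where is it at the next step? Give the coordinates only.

Successive displacements: (-5,-6), (-8,-6), (-11,-6), (-14,-6), (-17,-6) — each changes by (-3,+0).
step 6: (-50,-37) + (-20,-6) → (-70,-43)

(-70,-43)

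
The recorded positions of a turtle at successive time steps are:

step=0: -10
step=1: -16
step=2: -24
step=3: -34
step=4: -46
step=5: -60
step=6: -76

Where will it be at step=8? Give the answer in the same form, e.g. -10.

-114

Successive displacements: -6, -8, -10, -12, -14, -16 — each changes by -2.
step 7: -76 − 18 → -94
step 8: -94 − 20 → -114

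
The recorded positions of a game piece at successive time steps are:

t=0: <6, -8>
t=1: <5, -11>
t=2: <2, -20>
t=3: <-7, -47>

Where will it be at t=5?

<-115, -371>

The jumps are <-1, -3>, <-3, -9>, <-9, -27> — a geometric progression with ratio 3.
step 4: <-7, -47> + <-27, -81> → <-34, -128>
step 5: <-34, -128> + <-81, -243> → <-115, -371>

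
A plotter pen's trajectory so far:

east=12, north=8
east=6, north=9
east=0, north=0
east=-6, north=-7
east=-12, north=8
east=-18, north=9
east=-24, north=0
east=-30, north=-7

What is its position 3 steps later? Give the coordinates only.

East: linear, -6 per step → -48 at step 10.
North: cycles through 8, 9, 0, -7 every 4 steps. Step 10 lands at position 2 of the cycle → 0.

east=-48, north=0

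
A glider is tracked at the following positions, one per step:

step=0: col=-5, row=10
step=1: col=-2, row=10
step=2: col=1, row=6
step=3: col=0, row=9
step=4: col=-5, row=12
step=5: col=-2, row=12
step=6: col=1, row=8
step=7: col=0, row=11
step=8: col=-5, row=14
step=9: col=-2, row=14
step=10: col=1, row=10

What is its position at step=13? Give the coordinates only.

Differencing gives (+3, +0), (+3, -4), (-1, +3), (-5, +3), (+3, +0), (+3, -4), (-1, +3), (-5, +3), (+3, +0), (+3, -4). This is the pattern (+3, +0), (+3, -4), (-1, +3), (-5, +3) repeated.
step 11: apply (-1, +3) → col=0, row=13
step 12: apply (-5, +3) → col=-5, row=16
step 13: apply (+3, +0) → col=-2, row=16

col=-2, row=16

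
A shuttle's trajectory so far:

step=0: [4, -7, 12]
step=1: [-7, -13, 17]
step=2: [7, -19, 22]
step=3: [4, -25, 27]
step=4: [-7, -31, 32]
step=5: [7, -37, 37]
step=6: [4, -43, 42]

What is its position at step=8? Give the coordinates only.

[7, -55, 52]

First: cycles through 4, -7, 7 every 3 steps. Step 8 lands at position 2 of the cycle → 7.
Second: linear, -6 per step → -55 at step 8.
Third: linear, +5 per step → 52 at step 8.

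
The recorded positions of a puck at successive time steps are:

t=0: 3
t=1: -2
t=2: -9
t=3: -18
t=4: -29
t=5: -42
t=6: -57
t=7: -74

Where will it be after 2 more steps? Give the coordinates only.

-114

Taking differences between consecutive positions: -5, -7, -9, -11, -13, -15, -17. These grow by -2 each step.
step 8: -74 − 19 → -93
step 9: -93 − 21 → -114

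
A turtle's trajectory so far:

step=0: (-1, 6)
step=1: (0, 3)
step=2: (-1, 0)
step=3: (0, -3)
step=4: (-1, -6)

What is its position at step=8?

(-1, -18)

The first coordinate repeats the cycle [-1, 0] with period 2; step 8 mod 2 = 0, giving -1.
The second coordinate changes by -3 each step, so at step 8 it is 6 + 8·(-3) = -18.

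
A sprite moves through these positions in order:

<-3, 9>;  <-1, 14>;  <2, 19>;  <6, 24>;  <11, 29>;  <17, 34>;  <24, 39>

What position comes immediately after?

<32, 44>

Taking differences between consecutive positions: <+2, +5>, <+3, +5>, <+4, +5>, <+5, +5>, <+6, +5>, <+7, +5>. These grow by <+1, +0> each step.
step 7: <24, 39> + <+8, +5> → <32, 44>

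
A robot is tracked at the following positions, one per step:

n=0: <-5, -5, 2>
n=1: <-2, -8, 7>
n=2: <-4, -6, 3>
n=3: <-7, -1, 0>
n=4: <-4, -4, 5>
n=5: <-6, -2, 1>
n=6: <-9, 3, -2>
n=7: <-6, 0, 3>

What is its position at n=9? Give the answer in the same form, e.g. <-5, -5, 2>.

<-11, 7, -4>

Differencing gives <+3, -3, +5>, <-2, +2, -4>, <-3, +5, -3>, <+3, -3, +5>, <-2, +2, -4>, <-3, +5, -3>, <+3, -3, +5>. This is the pattern <+3, -3, +5>, <-2, +2, -4>, <-3, +5, -3> repeated.
step 8: apply <-2, +2, -4> → <-8, 2, -1>
step 9: apply <-3, +5, -3> → <-11, 7, -4>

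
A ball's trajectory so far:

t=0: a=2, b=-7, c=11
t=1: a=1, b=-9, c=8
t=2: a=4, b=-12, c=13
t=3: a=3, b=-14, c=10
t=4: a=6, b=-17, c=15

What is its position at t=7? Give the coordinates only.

Step-to-step displacements: (-1, -2, -3), (+3, -3, +5), (-1, -2, -3), (+3, -3, +5) — a repeating cycle of length 2.
step 5: apply (-1, -2, -3) → a=5, b=-19, c=12
step 6: apply (+3, -3, +5) → a=8, b=-22, c=17
step 7: apply (-1, -2, -3) → a=7, b=-24, c=14

a=7, b=-24, c=14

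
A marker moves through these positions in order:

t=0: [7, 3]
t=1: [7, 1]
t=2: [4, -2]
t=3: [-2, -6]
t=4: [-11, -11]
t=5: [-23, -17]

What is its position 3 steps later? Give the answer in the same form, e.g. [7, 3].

[-77, -41]

Successive displacements: [+0, -2], [-3, -3], [-6, -4], [-9, -5], [-12, -6] — each changes by [-3, -1].
step 6: [-23, -17] + [-15, -7] → [-38, -24]
step 7: [-38, -24] + [-18, -8] → [-56, -32]
step 8: [-56, -32] + [-21, -9] → [-77, -41]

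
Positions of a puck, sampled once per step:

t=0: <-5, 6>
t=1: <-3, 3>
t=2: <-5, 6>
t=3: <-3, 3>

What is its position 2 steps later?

Consecutive displacements <+2, -3>, <-2, +3>, <+2, -3> scale by a factor of -1 each step.
step 4: <-3, 3> + <-2, +3> → <-5, 6>
step 5: <-5, 6> + <+2, -3> → <-3, 3>

<-3, 3>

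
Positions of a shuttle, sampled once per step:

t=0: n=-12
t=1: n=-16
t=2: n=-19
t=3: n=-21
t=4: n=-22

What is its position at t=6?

Taking differences between consecutive positions: -4, -3, -2, -1. These grow by +1 each step.
step 5: -22 + 0 → n=-22
step 6: -22 + 1 → n=-21

n=-21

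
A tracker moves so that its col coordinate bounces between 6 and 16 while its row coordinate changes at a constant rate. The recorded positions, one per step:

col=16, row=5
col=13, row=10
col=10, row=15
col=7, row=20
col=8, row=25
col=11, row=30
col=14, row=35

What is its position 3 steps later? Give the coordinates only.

col=9, row=50

The col coordinate reflects between 6 and 16, moving 3 per step.
  step 7: 14 → 15
  step 8: 15 → 12
  step 9: 12 → 9
The row coordinate changes by +5 each step: at step 9 it is 50.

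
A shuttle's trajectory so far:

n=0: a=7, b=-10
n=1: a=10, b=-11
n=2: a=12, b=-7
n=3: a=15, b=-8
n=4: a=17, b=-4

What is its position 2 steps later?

a=22, b=-1

Step-to-step displacements: (+3,-1), (+2,+4), (+3,-1), (+2,+4) — a repeating cycle of length 2.
step 5: apply (+3,-1) → a=20, b=-5
step 6: apply (+2,+4) → a=22, b=-1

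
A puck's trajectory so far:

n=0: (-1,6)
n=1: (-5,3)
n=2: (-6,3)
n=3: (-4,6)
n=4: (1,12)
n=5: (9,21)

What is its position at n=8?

First differences are (-4,-3), (-1,+0), (+2,+3), (+5,+6), (+8,+9); their common second difference is (+3,+3) (constant acceleration).
step 6: (9,21) + (+11,+12) → (20,33)
step 7: (20,33) + (+14,+15) → (34,48)
step 8: (34,48) + (+17,+18) → (51,66)

(51,66)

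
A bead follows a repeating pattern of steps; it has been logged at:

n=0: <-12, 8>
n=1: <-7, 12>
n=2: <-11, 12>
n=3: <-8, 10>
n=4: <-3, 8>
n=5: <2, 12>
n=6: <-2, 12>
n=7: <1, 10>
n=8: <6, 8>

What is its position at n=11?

<10, 10>

Differencing gives <+5, +4>, <-4, +0>, <+3, -2>, <+5, -2>, <+5, +4>, <-4, +0>, <+3, -2>, <+5, -2>. This is the pattern <+5, +4>, <-4, +0>, <+3, -2>, <+5, -2> repeated.
step 9: apply <+5, +4> → <11, 12>
step 10: apply <-4, +0> → <7, 12>
step 11: apply <+3, -2> → <10, 10>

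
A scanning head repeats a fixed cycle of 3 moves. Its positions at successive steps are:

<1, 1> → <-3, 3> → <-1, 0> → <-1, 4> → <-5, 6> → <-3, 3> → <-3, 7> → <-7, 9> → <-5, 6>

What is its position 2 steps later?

Differencing gives <-4, +2>, <+2, -3>, <+0, +4>, <-4, +2>, <+2, -3>, <+0, +4>, <-4, +2>, <+2, -3>. This is the pattern <-4, +2>, <+2, -3>, <+0, +4> repeated.
step 9: apply <+0, +4> → <-5, 10>
step 10: apply <-4, +2> → <-9, 12>

<-9, 12>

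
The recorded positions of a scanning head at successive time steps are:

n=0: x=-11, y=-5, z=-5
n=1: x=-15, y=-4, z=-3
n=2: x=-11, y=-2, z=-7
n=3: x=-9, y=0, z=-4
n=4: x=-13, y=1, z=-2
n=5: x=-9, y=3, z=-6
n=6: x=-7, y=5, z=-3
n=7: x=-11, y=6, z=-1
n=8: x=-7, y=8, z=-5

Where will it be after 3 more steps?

Step-to-step displacements: (-4, +1, +2), (+4, +2, -4), (+2, +2, +3), (-4, +1, +2), (+4, +2, -4), (+2, +2, +3), (-4, +1, +2), (+4, +2, -4) — a repeating cycle of length 3.
step 9: apply (+2, +2, +3) → x=-5, y=10, z=-2
step 10: apply (-4, +1, +2) → x=-9, y=11, z=0
step 11: apply (+4, +2, -4) → x=-5, y=13, z=-4

x=-5, y=13, z=-4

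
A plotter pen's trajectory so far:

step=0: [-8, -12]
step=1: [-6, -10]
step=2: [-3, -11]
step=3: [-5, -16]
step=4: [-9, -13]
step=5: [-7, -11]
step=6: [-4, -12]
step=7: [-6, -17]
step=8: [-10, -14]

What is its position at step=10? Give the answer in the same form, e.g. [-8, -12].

[-5, -13]

Step-to-step displacements: [+2, +2], [+3, -1], [-2, -5], [-4, +3], [+2, +2], [+3, -1], [-2, -5], [-4, +3] — a repeating cycle of length 4.
step 9: apply [+2, +2] → [-8, -12]
step 10: apply [+3, -1] → [-5, -13]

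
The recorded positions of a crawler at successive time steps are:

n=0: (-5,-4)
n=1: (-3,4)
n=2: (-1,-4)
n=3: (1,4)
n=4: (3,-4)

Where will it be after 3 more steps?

The first coordinate changes by +2 each step, so at step 7 it is -5 + 7·(2) = 9.
The second coordinate repeats the cycle [-4, 4] with period 2; step 7 mod 2 = 1, giving 4.

(9,4)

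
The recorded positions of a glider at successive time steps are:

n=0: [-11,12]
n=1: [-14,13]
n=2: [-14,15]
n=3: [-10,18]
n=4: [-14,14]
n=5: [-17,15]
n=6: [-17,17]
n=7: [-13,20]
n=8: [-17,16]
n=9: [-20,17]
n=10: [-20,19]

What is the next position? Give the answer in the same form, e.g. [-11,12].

[-16,22]

The moves between consecutive positions are [-3,+1], [+0,+2], [+4,+3], [-4,-4], [-3,+1], [+0,+2], [+4,+3], [-4,-4], [-3,+1], [+0,+2]; they repeat the 4-cycle [[-3,+1], [+0,+2], [+4,+3], [-4,-4]].
step 11: apply [+4,+3] → [-16,22]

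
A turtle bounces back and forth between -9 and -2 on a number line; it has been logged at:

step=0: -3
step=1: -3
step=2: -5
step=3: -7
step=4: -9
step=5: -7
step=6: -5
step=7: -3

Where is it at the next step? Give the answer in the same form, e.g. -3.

-3

The value reflects between -9 and -2, moving 2 per step.
  step 8: -3 → -3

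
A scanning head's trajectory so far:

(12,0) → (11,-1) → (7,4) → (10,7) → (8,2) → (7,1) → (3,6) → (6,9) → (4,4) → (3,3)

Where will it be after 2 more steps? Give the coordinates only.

Differencing gives (-1,-1), (-4,+5), (+3,+3), (-2,-5), (-1,-1), (-4,+5), (+3,+3), (-2,-5), (-1,-1). This is the pattern (-1,-1), (-4,+5), (+3,+3), (-2,-5) repeated.
step 10: apply (-4,+5) → (-1,8)
step 11: apply (+3,+3) → (2,11)

(2,11)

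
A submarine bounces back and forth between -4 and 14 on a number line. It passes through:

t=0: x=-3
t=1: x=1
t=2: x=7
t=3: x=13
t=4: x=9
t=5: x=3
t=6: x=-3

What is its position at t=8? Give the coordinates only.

The value reflects between -4 and 14, moving 6 per step.
  step 7: -3 → 1
  step 8: 1 → 7

x=7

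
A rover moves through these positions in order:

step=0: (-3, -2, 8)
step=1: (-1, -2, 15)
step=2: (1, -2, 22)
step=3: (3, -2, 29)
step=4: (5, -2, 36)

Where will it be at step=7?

(11, -2, 57)

Constant displacement of (+2, +0, +7) per step.
step 5: (5, -2, 36) + (+2, +0, +7) → (7, -2, 43)
step 6: (7, -2, 43) + (+2, +0, +7) → (9, -2, 50)
step 7: (9, -2, 50) + (+2, +0, +7) → (11, -2, 57)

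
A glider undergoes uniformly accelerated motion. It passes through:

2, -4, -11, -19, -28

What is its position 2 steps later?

Taking differences between consecutive positions: -6, -7, -8, -9. These grow by -1 each step.
step 5: -28 − 10 → -38
step 6: -38 − 11 → -49

-49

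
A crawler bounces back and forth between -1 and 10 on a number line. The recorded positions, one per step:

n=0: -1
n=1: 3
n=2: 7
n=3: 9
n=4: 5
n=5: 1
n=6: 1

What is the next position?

The value travels 4 per step and bounces off the walls at -1 and 10.
  step 7: 1 → 5

5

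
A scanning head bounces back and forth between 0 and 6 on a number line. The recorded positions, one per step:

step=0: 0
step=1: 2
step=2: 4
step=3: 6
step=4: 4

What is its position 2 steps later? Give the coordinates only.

0

The value travels 2 per step and bounces off the walls at 0 and 6.
  step 5: 4 → 2
  step 6: 2 → 0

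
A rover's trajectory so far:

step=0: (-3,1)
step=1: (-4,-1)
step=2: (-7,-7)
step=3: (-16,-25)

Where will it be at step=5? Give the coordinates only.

(-124,-241)

Step-to-step displacements: (-1,-2), (-3,-6), (-9,-18); each is 3× the previous.
step 4: (-16,-25) + (-27,-54) → (-43,-79)
step 5: (-43,-79) + (-81,-162) → (-124,-241)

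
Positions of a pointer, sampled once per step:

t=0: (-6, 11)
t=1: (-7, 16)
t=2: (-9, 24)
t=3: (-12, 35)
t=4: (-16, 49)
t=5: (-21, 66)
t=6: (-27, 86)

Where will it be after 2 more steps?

First differences are (-1, +5), (-2, +8), (-3, +11), (-4, +14), (-5, +17), (-6, +20); their common second difference is (-1, +3) (constant acceleration).
step 7: (-27, 86) + (-7, +23) → (-34, 109)
step 8: (-34, 109) + (-8, +26) → (-42, 135)

(-42, 135)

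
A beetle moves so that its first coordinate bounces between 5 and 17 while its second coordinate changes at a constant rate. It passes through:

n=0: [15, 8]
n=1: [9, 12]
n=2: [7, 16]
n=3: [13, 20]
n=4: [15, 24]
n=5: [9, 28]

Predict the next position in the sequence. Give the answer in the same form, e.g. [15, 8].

[7, 32]

The first coordinate reflects between 5 and 17, moving 6 per step.
  step 6: 9 → 7
The second coordinate changes by +4 each step: at step 6 it is 32.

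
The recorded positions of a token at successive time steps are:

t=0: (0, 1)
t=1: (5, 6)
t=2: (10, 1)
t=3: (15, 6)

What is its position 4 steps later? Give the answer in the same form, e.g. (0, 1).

The first coordinate changes by +5 each step, so at step 7 it is 0 + 7·(5) = 35.
The second coordinate repeats the cycle [1, 6] with period 2; step 7 mod 2 = 1, giving 6.

(35, 6)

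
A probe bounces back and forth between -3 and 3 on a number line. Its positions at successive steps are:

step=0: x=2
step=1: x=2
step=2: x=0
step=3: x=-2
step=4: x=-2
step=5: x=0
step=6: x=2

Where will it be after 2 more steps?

x=0

The value reflects between -3 and 3, moving 2 per step.
  step 7: 2 → 2
  step 8: 2 → 0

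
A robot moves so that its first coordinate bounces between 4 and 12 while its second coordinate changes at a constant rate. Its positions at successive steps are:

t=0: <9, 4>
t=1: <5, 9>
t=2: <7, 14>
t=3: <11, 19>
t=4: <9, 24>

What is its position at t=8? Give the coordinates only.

The first coordinate travels 4 per step and bounces off the walls at 4 and 12.
  step 5: 9 → 5
  step 6: 5 → 7
  step 7: 7 → 11
  step 8: 11 → 9
The second coordinate changes by +5 each step: at step 8 it is 44.

<9, 44>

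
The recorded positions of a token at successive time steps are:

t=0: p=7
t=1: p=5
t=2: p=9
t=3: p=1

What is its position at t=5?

The jumps are -2, +4, -8 — a geometric progression with ratio -2.
step 4: 1 + 16 → p=17
step 5: 17 − 32 → p=-15

p=-15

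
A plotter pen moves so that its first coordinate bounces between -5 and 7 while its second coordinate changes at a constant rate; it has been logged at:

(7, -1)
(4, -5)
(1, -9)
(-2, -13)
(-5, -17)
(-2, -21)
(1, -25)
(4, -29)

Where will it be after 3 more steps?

The first coordinate reflects between -5 and 7, moving 3 per step.
  step 8: 4 → 7
  step 9: 7 → 4
  step 10: 4 → 1
The second coordinate changes by -4 each step: at step 10 it is -41.

(1, -41)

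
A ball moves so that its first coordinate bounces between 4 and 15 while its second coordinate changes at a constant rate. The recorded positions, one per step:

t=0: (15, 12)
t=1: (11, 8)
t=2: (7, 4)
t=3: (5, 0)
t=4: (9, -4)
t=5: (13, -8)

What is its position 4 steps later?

The first coordinate travels 4 per step and bounces off the walls at 4 and 15.
  step 6: 13 → 13
  step 7: 13 → 9
  step 8: 9 → 5
  step 9: 5 → 7
The second coordinate changes by -4 each step: at step 9 it is -24.

(7, -24)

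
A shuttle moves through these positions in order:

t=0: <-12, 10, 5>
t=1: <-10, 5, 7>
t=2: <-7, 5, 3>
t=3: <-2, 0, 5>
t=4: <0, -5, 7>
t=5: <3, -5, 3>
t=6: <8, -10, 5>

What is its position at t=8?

<13, -15, 3>

Step-to-step displacements: <+2, -5, +2>, <+3, +0, -4>, <+5, -5, +2>, <+2, -5, +2>, <+3, +0, -4>, <+5, -5, +2> — a repeating cycle of length 3.
step 7: apply <+2, -5, +2> → <10, -15, 7>
step 8: apply <+3, +0, -4> → <13, -15, 3>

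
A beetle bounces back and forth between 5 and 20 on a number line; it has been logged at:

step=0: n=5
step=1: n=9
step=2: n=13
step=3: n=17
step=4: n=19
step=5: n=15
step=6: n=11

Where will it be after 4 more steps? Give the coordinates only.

The value travels 4 per step and bounces off the walls at 5 and 20.
  step 7: 11 → 7
  step 8: 7 → 7
  step 9: 7 → 11
  step 10: 11 → 15

n=15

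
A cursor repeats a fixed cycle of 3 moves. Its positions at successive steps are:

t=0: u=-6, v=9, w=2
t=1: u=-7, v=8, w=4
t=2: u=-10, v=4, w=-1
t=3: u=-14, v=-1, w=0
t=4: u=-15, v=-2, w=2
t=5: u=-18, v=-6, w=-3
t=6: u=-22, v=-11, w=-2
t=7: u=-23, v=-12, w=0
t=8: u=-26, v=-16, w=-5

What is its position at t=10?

u=-31, v=-22, w=-2

Differencing gives (-1, -1, +2), (-3, -4, -5), (-4, -5, +1), (-1, -1, +2), (-3, -4, -5), (-4, -5, +1), (-1, -1, +2), (-3, -4, -5). This is the pattern (-1, -1, +2), (-3, -4, -5), (-4, -5, +1) repeated.
step 9: apply (-4, -5, +1) → u=-30, v=-21, w=-4
step 10: apply (-1, -1, +2) → u=-31, v=-22, w=-2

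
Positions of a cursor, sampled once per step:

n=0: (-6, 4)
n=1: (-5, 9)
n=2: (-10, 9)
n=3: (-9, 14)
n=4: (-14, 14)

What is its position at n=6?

(-18, 19)

Step-to-step displacements: (+1, +5), (-5, +0), (+1, +5), (-5, +0) — a repeating cycle of length 2.
step 5: apply (+1, +5) → (-13, 19)
step 6: apply (-5, +0) → (-18, 19)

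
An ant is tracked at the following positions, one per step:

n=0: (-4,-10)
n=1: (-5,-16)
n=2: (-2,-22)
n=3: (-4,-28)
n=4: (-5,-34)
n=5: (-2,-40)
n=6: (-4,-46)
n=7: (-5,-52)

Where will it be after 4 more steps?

(-2,-76)

The first coordinate repeats the cycle [-4, -5, -2] with period 3; step 11 mod 3 = 2, giving -2.
The second coordinate changes by -6 each step, so at step 11 it is -10 + 11·(-6) = -76.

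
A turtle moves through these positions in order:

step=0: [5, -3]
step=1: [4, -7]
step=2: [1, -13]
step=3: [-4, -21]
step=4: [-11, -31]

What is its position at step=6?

Taking differences between consecutive positions: [-1, -4], [-3, -6], [-5, -8], [-7, -10]. These grow by [-2, -2] each step.
step 5: [-11, -31] + [-9, -12] → [-20, -43]
step 6: [-20, -43] + [-11, -14] → [-31, -57]

[-31, -57]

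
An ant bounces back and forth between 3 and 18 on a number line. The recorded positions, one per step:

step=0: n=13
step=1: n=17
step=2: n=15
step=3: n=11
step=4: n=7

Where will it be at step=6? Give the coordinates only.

n=7

The value reflects between 3 and 18, moving 4 per step.
  step 5: 7 → 3
  step 6: 3 → 7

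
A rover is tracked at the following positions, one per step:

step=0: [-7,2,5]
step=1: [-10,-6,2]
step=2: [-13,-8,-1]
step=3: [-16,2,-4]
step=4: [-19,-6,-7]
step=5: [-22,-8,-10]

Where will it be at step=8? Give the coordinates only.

[-31,-8,-19]

The first coordinate changes by -3 each step, so at step 8 it is -7 + 8·(-3) = -31.
The second coordinate repeats the cycle [2, -6, -8] with period 3; step 8 mod 3 = 2, giving -8.
The third coordinate changes by -3 each step, so at step 8 it is 5 + 8·(-3) = -19.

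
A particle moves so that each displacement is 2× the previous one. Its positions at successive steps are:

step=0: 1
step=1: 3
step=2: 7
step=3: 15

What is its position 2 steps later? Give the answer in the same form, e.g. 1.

Step-to-step displacements: +2, +4, +8; each is 2× the previous.
step 4: 15 + 16 → 31
step 5: 31 + 32 → 63

63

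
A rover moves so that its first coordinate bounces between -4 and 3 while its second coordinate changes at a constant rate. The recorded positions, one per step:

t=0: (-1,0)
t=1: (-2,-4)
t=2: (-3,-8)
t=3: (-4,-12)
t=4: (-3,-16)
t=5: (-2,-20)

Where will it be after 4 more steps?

(2,-36)

The first coordinate reflects between -4 and 3, moving 1 per step.
  step 6: -2 → -1
  step 7: -1 → 0
  step 8: 0 → 1
  step 9: 1 → 2
The second coordinate changes by -4 each step: at step 9 it is -36.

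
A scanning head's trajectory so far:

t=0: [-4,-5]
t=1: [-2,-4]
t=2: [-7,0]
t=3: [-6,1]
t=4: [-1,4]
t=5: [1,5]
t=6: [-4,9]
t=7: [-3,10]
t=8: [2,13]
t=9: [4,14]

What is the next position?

[-1,18]

The moves between consecutive positions are [+2,+1], [-5,+4], [+1,+1], [+5,+3], [+2,+1], [-5,+4], [+1,+1], [+5,+3], [+2,+1]; they repeat the 4-cycle [[+2,+1], [-5,+4], [+1,+1], [+5,+3]].
step 10: apply [-5,+4] → [-1,18]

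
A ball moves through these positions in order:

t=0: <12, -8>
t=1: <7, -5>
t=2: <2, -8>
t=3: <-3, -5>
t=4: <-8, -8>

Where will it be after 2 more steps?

<-18, -8>

The first coordinate changes by -5 each step, so at step 6 it is 12 + 6·(-5) = -18.
The second coordinate repeats the cycle [-8, -5] with period 2; step 6 mod 2 = 0, giving -8.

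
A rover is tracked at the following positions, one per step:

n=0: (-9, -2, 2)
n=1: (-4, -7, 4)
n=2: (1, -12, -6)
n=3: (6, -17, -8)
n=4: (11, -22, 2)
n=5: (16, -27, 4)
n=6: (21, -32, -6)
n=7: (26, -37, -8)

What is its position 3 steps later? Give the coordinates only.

(41, -52, -6)

First: linear, +5 per step → 41 at step 10.
Second: linear, -5 per step → -52 at step 10.
Third: cycles through 2, 4, -6, -8 every 4 steps. Step 10 lands at position 2 of the cycle → -6.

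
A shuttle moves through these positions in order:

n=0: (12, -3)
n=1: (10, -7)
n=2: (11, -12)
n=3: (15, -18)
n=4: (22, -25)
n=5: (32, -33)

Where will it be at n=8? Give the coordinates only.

(80, -63)

Successive displacements: (-2, -4), (+1, -5), (+4, -6), (+7, -7), (+10, -8) — each changes by (+3, -1).
step 6: (32, -33) + (+13, -9) → (45, -42)
step 7: (45, -42) + (+16, -10) → (61, -52)
step 8: (61, -52) + (+19, -11) → (80, -63)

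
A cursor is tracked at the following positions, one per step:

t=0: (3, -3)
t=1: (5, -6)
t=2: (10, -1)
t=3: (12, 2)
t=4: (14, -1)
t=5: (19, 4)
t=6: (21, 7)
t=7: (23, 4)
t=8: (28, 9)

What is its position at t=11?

Differencing gives (+2, -3), (+5, +5), (+2, +3), (+2, -3), (+5, +5), (+2, +3), (+2, -3), (+5, +5). This is the pattern (+2, -3), (+5, +5), (+2, +3) repeated.
step 9: apply (+2, +3) → (30, 12)
step 10: apply (+2, -3) → (32, 9)
step 11: apply (+5, +5) → (37, 14)

(37, 14)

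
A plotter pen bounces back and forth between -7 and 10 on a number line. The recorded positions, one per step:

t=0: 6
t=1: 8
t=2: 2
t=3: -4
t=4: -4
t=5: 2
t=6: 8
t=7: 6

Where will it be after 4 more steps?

The value travels 6 per step and bounces off the walls at -7 and 10.
  step 8: 6 → 0
  step 9: 0 → -6
  step 10: -6 → -2
  step 11: -2 → 4

4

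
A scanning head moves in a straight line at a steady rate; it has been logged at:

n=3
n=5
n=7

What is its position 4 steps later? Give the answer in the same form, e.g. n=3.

The position changes by +2 every step.
step 3: 7 + 2 → n=9
step 4: 9 + 2 → n=11
step 5: 11 + 2 → n=13
step 6: 13 + 2 → n=15

n=15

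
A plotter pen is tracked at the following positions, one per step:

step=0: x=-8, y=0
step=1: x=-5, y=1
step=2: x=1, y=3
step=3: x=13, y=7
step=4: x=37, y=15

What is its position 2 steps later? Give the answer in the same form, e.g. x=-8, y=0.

The jumps are (+3, +1), (+6, +2), (+12, +4), (+24, +8) — a geometric progression with ratio 2.
step 5: x=37, y=15 + (+48, +16) → x=85, y=31
step 6: x=85, y=31 + (+96, +32) → x=181, y=63

x=181, y=63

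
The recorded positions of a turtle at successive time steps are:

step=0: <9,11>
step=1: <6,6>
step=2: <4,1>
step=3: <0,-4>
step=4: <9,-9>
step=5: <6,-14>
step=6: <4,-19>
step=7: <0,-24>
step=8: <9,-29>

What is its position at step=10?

The first coordinate repeats the cycle [9, 6, 4, 0] with period 4; step 10 mod 4 = 2, giving 4.
The second coordinate changes by -5 each step, so at step 10 it is 11 + 10·(-5) = -39.

<4,-39>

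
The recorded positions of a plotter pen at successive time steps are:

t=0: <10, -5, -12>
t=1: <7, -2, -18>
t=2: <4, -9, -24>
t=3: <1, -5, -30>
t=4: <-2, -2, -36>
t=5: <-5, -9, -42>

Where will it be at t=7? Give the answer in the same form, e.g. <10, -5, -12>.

<-11, -2, -54>

First: linear, -3 per step → -11 at step 7.
Second: cycles through -5, -2, -9 every 3 steps. Step 7 lands at position 1 of the cycle → -2.
Third: linear, -6 per step → -54 at step 7.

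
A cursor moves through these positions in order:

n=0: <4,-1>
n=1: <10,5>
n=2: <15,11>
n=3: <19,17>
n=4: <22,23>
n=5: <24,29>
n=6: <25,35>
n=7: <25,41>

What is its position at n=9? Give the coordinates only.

First differences are <+6,+6>, <+5,+6>, <+4,+6>, <+3,+6>, <+2,+6>, <+1,+6>, <+0,+6>; their common second difference is <-1,+0> (constant acceleration).
step 8: <25,41> + <-1,+6> → <24,47>
step 9: <24,47> + <-2,+6> → <22,53>

<22,53>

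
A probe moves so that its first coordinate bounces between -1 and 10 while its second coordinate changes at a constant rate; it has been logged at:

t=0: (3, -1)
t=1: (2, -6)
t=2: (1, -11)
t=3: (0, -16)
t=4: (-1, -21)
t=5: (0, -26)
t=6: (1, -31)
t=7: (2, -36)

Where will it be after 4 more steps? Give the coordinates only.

The first coordinate travels 1 per step and bounces off the walls at -1 and 10.
  step 8: 2 → 3
  step 9: 3 → 4
  step 10: 4 → 5
  step 11: 5 → 6
The second coordinate changes by -5 each step: at step 11 it is -56.

(6, -56)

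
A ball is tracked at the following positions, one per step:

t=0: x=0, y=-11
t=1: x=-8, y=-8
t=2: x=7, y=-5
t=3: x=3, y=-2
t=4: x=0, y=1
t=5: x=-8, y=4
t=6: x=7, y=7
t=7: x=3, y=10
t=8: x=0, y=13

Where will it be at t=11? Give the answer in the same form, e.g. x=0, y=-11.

x=3, y=22

The x coordinate repeats the cycle [0, -8, 7, 3] with period 4; step 11 mod 4 = 3, giving 3.
The y coordinate changes by +3 each step, so at step 11 it is -11 + 11·(3) = 22.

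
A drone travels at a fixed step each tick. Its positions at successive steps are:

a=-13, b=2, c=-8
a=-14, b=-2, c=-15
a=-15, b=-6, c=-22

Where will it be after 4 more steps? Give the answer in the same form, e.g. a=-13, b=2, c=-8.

a=-19, b=-22, c=-50

Each step adds (-1, -4, -7) to the position.
step 3: a=-15, b=-6, c=-22 + (-1, -4, -7) → a=-16, b=-10, c=-29
step 4: a=-16, b=-10, c=-29 + (-1, -4, -7) → a=-17, b=-14, c=-36
step 5: a=-17, b=-14, c=-36 + (-1, -4, -7) → a=-18, b=-18, c=-43
step 6: a=-18, b=-18, c=-43 + (-1, -4, -7) → a=-19, b=-22, c=-50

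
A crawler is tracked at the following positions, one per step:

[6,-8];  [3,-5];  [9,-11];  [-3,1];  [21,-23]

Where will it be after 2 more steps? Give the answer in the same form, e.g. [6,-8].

[69,-71]

Consecutive displacements [-3,+3], [+6,-6], [-12,+12], [+24,-24] scale by a factor of -2 each step.
step 5: [21,-23] + [-48,+48] → [-27,25]
step 6: [-27,25] + [+96,-96] → [69,-71]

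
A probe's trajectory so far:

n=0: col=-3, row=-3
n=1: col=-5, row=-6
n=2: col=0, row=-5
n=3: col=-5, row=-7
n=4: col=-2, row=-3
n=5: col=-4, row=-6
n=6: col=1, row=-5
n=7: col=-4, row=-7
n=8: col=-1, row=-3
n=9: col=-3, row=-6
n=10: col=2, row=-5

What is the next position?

col=-3, row=-7

Step-to-step displacements: (-2, -3), (+5, +1), (-5, -2), (+3, +4), (-2, -3), (+5, +1), (-5, -2), (+3, +4), (-2, -3), (+5, +1) — a repeating cycle of length 4.
step 11: apply (-5, -2) → col=-3, row=-7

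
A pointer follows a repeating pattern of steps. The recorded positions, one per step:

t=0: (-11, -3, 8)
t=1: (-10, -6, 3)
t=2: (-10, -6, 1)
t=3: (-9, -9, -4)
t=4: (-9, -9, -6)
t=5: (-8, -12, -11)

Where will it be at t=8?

Step-to-step displacements: (+1, -3, -5), (+0, +0, -2), (+1, -3, -5), (+0, +0, -2), (+1, -3, -5) — a repeating cycle of length 2.
step 6: apply (+0, +0, -2) → (-8, -12, -13)
step 7: apply (+1, -3, -5) → (-7, -15, -18)
step 8: apply (+0, +0, -2) → (-7, -15, -20)

(-7, -15, -20)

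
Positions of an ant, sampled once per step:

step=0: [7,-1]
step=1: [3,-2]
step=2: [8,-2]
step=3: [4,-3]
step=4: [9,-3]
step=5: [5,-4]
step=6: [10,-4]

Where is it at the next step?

[6,-5]

Step-to-step displacements: [-4,-1], [+5,+0], [-4,-1], [+5,+0], [-4,-1], [+5,+0] — a repeating cycle of length 2.
step 7: apply [-4,-1] → [6,-5]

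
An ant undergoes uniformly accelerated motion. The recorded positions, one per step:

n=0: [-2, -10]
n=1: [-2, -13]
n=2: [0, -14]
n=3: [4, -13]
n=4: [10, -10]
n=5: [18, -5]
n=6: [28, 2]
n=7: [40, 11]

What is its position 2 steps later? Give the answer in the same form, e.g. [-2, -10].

[70, 35]

First differences are [+0, -3], [+2, -1], [+4, +1], [+6, +3], [+8, +5], [+10, +7], [+12, +9]; their common second difference is [+2, +2] (constant acceleration).
step 8: [40, 11] + [+14, +11] → [54, 22]
step 9: [54, 22] + [+16, +13] → [70, 35]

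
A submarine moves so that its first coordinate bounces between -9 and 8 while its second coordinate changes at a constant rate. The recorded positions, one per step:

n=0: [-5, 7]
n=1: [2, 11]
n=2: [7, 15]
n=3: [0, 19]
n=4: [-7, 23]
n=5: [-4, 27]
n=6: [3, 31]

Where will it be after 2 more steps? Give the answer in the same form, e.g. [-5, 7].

[-1, 39]

The first coordinate travels 7 per step and bounces off the walls at -9 and 8.
  step 7: 3 → 6
  step 8: 6 → -1
The second coordinate changes by +4 each step: at step 8 it is 39.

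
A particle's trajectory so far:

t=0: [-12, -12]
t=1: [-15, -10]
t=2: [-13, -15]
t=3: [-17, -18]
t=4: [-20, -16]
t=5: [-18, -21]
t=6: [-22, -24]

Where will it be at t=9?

The moves between consecutive positions are [-3, +2], [+2, -5], [-4, -3], [-3, +2], [+2, -5], [-4, -3]; they repeat the 3-cycle [[-3, +2], [+2, -5], [-4, -3]].
step 7: apply [-3, +2] → [-25, -22]
step 8: apply [+2, -5] → [-23, -27]
step 9: apply [-4, -3] → [-27, -30]

[-27, -30]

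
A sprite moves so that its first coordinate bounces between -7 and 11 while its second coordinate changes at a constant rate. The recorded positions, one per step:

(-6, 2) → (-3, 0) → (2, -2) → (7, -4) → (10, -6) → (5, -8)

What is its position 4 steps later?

The first coordinate travels 5 per step and bounces off the walls at -7 and 11.
  step 6: 5 → 0
  step 7: 0 → -5
  step 8: -5 → -4
  step 9: -4 → 1
The second coordinate changes by -2 each step: at step 9 it is -16.

(1, -16)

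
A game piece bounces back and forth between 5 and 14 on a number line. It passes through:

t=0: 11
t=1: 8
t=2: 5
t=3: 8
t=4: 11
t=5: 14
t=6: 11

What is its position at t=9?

The value reflects between 5 and 14, moving 3 per step.
  step 7: 11 → 8
  step 8: 8 → 5
  step 9: 5 → 8

8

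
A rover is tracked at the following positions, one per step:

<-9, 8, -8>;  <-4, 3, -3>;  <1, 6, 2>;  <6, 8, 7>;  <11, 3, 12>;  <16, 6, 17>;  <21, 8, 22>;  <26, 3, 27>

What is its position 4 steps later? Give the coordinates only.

First: linear, +5 per step → 46 at step 11.
Second: cycles through 8, 3, 6 every 3 steps. Step 11 lands at position 2 of the cycle → 6.
Third: linear, +5 per step → 47 at step 11.

<46, 6, 47>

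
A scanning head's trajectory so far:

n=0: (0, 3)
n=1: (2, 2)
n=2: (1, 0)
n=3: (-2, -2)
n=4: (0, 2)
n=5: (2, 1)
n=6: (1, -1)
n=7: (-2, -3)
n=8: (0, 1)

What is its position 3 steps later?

The moves between consecutive positions are (+2, -1), (-1, -2), (-3, -2), (+2, +4), (+2, -1), (-1, -2), (-3, -2), (+2, +4); they repeat the 4-cycle [(+2, -1), (-1, -2), (-3, -2), (+2, +4)].
step 9: apply (+2, -1) → (2, 0)
step 10: apply (-1, -2) → (1, -2)
step 11: apply (-3, -2) → (-2, -4)

(-2, -4)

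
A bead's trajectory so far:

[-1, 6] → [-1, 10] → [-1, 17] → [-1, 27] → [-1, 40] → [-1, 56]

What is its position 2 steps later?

First differences are [+0, +4], [+0, +7], [+0, +10], [+0, +13], [+0, +16]; their common second difference is [+0, +3] (constant acceleration).
step 6: [-1, 56] + [+0, +19] → [-1, 75]
step 7: [-1, 75] + [+0, +22] → [-1, 97]

[-1, 97]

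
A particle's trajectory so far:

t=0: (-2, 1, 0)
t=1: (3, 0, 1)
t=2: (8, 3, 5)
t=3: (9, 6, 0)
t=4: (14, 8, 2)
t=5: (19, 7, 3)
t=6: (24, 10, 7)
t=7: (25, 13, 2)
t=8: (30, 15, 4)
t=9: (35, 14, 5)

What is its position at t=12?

(46, 22, 6)

The moves between consecutive positions are (+5, -1, +1), (+5, +3, +4), (+1, +3, -5), (+5, +2, +2), (+5, -1, +1), (+5, +3, +4), (+1, +3, -5), (+5, +2, +2), (+5, -1, +1); they repeat the 4-cycle [(+5, -1, +1), (+5, +3, +4), (+1, +3, -5), (+5, +2, +2)].
step 10: apply (+5, +3, +4) → (40, 17, 9)
step 11: apply (+1, +3, -5) → (41, 20, 4)
step 12: apply (+5, +2, +2) → (46, 22, 6)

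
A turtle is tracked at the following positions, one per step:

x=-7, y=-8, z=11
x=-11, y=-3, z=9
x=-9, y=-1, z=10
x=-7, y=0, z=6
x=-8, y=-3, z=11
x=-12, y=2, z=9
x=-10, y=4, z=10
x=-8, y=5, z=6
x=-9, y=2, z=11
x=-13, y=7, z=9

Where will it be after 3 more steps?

x=-10, y=7, z=11

Step-to-step displacements: (-4, +5, -2), (+2, +2, +1), (+2, +1, -4), (-1, -3, +5), (-4, +5, -2), (+2, +2, +1), (+2, +1, -4), (-1, -3, +5), (-4, +5, -2) — a repeating cycle of length 4.
step 10: apply (+2, +2, +1) → x=-11, y=9, z=10
step 11: apply (+2, +1, -4) → x=-9, y=10, z=6
step 12: apply (-1, -3, +5) → x=-10, y=7, z=11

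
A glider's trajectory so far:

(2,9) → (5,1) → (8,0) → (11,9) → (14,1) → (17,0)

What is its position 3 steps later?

First: linear, +3 per step → 26 at step 8.
Second: cycles through 9, 1, 0 every 3 steps. Step 8 lands at position 2 of the cycle → 0.

(26,0)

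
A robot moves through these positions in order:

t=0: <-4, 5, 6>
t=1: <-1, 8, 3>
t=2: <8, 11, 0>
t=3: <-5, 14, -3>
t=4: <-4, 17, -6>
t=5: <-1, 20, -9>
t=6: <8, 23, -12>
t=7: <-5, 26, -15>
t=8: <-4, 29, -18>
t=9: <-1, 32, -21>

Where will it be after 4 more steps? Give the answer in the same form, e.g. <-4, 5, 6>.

<-1, 44, -33>

The first coordinate repeats the cycle [-4, -1, 8, -5] with period 4; step 13 mod 4 = 1, giving -1.
The second coordinate changes by +3 each step, so at step 13 it is 5 + 13·(3) = 44.
The third coordinate changes by -3 each step, so at step 13 it is 6 + 13·(-3) = -33.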